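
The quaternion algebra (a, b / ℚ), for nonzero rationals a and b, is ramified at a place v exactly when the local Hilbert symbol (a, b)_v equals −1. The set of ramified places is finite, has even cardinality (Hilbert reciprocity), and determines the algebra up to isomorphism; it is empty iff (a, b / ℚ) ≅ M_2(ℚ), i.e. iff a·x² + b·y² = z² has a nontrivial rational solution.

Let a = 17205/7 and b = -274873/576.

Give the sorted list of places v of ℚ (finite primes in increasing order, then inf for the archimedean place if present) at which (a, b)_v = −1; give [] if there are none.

[2, 3, 5, 7, 17, 19, 23, 37]

Mod squares: a ≡ 120435, b ≡ -274873. Check v ∈ {∞, 2, 3, 5, 7, 17, 19, 23, 31, 37}.
v=∞: 120435 > 0 and -274873 < 0  ⇒  (a,b)_∞ = +1.
v=3: a=3^1·(≡2), b=3^-2·(≡2) mod 3; (2|3)=-1, (2|3)=-1; (−1)^{1·-2·1}·(-1)^-2·(-1)^1 = -1.
v=5: a=5^1·(≡3), b=5^0·(≡2) mod 5; (3|5)=-1, (2|5)=-1; (−1)^{1·0·2}·(-1)^0·(-1)^1 = -1.
v=37: a=37^1·(≡3), b=37^1·(≡18) mod 37; (3|37)=+1, (18|37)=-1; (−1)^{1·1·18}·(+1)^1·(-1)^1 = -1.
v=7: a=7^-1·(≡6), b=7^0·(≡5) mod 7; (6|7)=-1, (5|7)=-1; (−1)^{-1·0·3}·(-1)^0·(-1)^-1 = -1.
v=31: a=31^1·(≡4), b=31^0·(≡14) mod 31; (4|31)=+1, (14|31)=+1; (−1)^{1·0·15}·(+1)^0·(+1)^1 = +1.
v=2: v_2(a)=0, v_2(b)=-6; units ≡ 3, 7 (mod 8); ε·ε+αω+βω = 1·1+0·0+-6·1 ≡ 1  ⇒  (a,b)_2 = -1.
v=17: a=17^0·(≡5), b=17^1·(≡1) mod 17; (5|17)=-1, (1|17)=+1; (−1)^{0·1·8}·(-1)^1·(+1)^0 = -1.
v=19: a=19^0·(≡15), b=19^1·(≡5) mod 19; (15|19)=-1, (5|19)=+1; (−1)^{0·1·9}·(-1)^1·(+1)^0 = -1.
v=23: a=23^0·(≡10), b=23^1·(≡9) mod 23; (10|23)=-1, (9|23)=+1; (−1)^{0·1·11}·(-1)^1·(+1)^0 = -1.
Ram(120435, -274873) = {2, 3, 5, 7, 17, 19, 23, 37}; no ℚ_2-point on the conic.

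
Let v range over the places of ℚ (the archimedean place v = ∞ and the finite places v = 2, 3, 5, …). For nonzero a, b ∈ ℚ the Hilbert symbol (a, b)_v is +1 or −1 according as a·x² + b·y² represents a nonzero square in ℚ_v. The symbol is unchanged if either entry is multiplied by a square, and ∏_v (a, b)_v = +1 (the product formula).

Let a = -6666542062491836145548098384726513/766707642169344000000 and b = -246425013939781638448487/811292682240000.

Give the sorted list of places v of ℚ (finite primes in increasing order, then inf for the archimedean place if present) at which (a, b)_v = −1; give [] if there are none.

Mod squares: a ≡ -102718, b ≡ -1463. Check v ∈ {∞, 2, 3, 5, 7, 11, 13, 17, 19, 23, 29, 43}.
v=23: a=23^-3·(≡19), b=23^-2·(≡1) mod 23; (19|23)=-1, (1|23)=+1; (−1)^{-3·-2·11}·(-1)^-2·(+1)^-3 = +1.
v=11: a=11^5·(≡3), b=11^3·(≡8) mod 11; (3|11)=+1, (8|11)=-1; (−1)^{5·3·5}·(+1)^3·(-1)^5 = +1.
v=17: a=17^6·(≡15), b=17^6·(≡2) mod 17; (15|17)=+1, (2|17)=+1; (−1)^{6·6·8}·(+1)^6·(+1)^6 = +1.
v=7: a=7^9·(≡6), b=7^5·(≡1) mod 7; (6|7)=-1, (1|7)=+1; (−1)^{9·5·3}·(-1)^5·(+1)^9 = +1.
v=43: a=43^-4·(≡11), b=43^-2·(≡19) mod 43; (11|43)=+1, (19|43)=-1; (−1)^{-4·-2·21}·(+1)^-2·(-1)^-4 = +1.
v=29: a=29^3·(≡16), b=29^2·(≡1) mod 29; (16|29)=+1, (1|29)=+1; (−1)^{3·2·14}·(+1)^2·(+1)^3 = +1.
v=19: a=19^2·(≡2), b=19^1·(≡13) mod 19; (2|19)=-1, (13|19)=-1; (−1)^{2·1·9}·(-1)^1·(-1)^2 = -1.
v=13: a=13^6·(≡5), b=13^4·(≡6) mod 13; (5|13)=-1, (6|13)=-1; (−1)^{6·4·6}·(-1)^4·(-1)^6 = +1.
v=5: a=5^-6·(≡2), b=5^-4·(≡2) mod 5; (2|5)=-1, (2|5)=-1; (−1)^{-6·-4·2}·(-1)^-4·(-1)^-6 = +1.
v=2: v_2(a)=-17, v_2(b)=-14; units ≡ 1, 1 (mod 8); ε·ε+αω+βω = 0·0+-17·0+-14·0 ≡ 0  ⇒  (a,b)_2 = +1.
v=3: a=3^-2·(≡2), b=3^-4·(≡1) mod 3; (2|3)=-1, (1|3)=+1; (−1)^{-2·-4·1}·(-1)^-4·(+1)^-2 = +1.
v=∞: -102718 < 0 and -1463 < 0  ⇒  (a,b)_∞ = -1.
(-102718, -1463 / ℚ) ramifies at {19, ∞}: a division algebra.

[19, inf]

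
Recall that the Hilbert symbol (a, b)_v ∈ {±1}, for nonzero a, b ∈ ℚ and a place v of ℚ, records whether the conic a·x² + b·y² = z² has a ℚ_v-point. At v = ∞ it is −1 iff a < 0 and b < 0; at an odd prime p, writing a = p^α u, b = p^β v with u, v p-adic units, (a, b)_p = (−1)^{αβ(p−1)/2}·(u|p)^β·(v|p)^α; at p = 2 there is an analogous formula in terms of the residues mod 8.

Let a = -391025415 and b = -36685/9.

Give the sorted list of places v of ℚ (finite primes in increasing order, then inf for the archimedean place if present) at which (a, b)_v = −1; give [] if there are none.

[3, inf]

(a, b) ≡ (-3231615, -36685) mod (ℚ^×)²; places V = {2, 3, 5, 11, 17, 19, 23, 29, ∞}.
(a,b)_23: α=1, u≡12; β=1, v≡17 (mod 23); (12|23)=+1, (17|23)=-1; sign (−1)^1·+1^1·-1^1 = +1.
(a,b)_11: α=2, u≡9; β=1, v≡1 (mod 11); (9|11)=+1, (1|11)=+1; sign (−1)^0·+1^1·+1^2 = +1.
(a,b)_29: α=1, u≡2; β=1, v≡27 (mod 29); (2|29)=-1, (27|29)=-1; sign (−1)^0·-1^1·-1^1 = +1.
(a,b)_∞: sgn(-3231615)=−, sgn(-36685)=−, so -1.
(a,b)_3: α=1, u≡2; β=-2, v≡2 (mod 3); (2|3)=-1, (2|3)=-1; sign (−1)^0·-1^-2·-1^1 = -1.
(a,b)_19: α=1, u≡2; β=0, v≡11 (mod 19); (2|19)=-1, (11|19)=+1; sign (−1)^0·-1^0·+1^1 = +1.
(a,b)_17: α=1, u≡15; β=0, v≡2 (mod 17); (15|17)=+1, (2|17)=+1; sign (−1)^0·+1^0·+1^1 = +1.
(a,b)_2: α=0, β=0; u≡1, v≡3 (mod 8); ε(u)ε(v)=0·1, αω(v)=0·1, βω(u)=0·0; sum ≡ 0  ⇒  +1.
(a,b)_5: α=1, u≡2; β=1, v≡2 (mod 5); (2|5)=-1, (2|5)=-1; sign (−1)^0·-1^1·-1^1 = +1.
(-3231615, -36685 / ℚ) ramifies at {3, ∞}: a division algebra.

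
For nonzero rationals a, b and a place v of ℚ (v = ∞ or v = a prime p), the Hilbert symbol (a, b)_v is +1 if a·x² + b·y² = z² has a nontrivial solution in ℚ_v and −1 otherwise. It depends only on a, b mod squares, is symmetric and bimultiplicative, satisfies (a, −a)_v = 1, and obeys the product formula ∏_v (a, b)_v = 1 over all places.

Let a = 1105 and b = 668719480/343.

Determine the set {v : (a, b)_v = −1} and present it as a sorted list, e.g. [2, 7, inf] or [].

(a, b) ≡ (1105, 13090) mod (ℚ^×)²; places V = {2, 5, 7, 11, 13, 17, 23, ∞}.
(a,b)_23: α=0, u≡1; β=2, v≡3 (mod 23); (1|23)=+1, (3|23)=+1; sign (−1)^0·+1^2·+1^0 = +1.
(a,b)_2: α=0, β=3; u≡1, v≡1 (mod 8); ε(u)ε(v)=0·0, αω(v)=0·0, βω(u)=3·0; sum ≡ 0  ⇒  +1.
(a,b)_∞: sgn(1105)=+, sgn(13090)=+, so +1.
(a,b)_5: α=1, u≡1; β=1, v≡2 (mod 5); (1|5)=+1, (2|5)=-1; sign (−1)^0·+1^1·-1^1 = -1.
(a,b)_17: α=1, u≡14; β=1, v≡7 (mod 17); (14|17)=-1, (7|17)=-1; sign (−1)^0·-1^1·-1^1 = +1.
(a,b)_11: α=0, u≡5; β=1, v≡7 (mod 11); (5|11)=+1, (7|11)=-1; sign (−1)^0·+1^1·-1^0 = +1.
(a,b)_7: α=0, u≡6; β=-3, v≡2 (mod 7); (6|7)=-1, (2|7)=+1; sign (−1)^0·-1^-3·+1^0 = -1.
(a,b)_13: α=1, u≡7; β=2, v≡9 (mod 13); (7|13)=-1, (9|13)=+1; sign (−1)^0·-1^2·+1^1 = +1.
Ram(1105, 13090) = {5, 7}; no ℚ_5-point on the conic.

[5, 7]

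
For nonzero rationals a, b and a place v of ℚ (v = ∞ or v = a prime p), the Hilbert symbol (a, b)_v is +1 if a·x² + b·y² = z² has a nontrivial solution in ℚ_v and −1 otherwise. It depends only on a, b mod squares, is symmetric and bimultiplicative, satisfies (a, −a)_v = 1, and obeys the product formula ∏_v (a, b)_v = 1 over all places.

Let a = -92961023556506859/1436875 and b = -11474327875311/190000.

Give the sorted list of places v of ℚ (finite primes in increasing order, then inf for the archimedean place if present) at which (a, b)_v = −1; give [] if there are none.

[2, inf]

(a, b) ≡ (-17081, -589) mod (ℚ^×)²; places V = {2, 3, 5, 7, 11, 13, 19, 29, 31, 37, ∞}.
(a,b)_7: α=0, u≡5; β=2, v≡3 (mod 7); (5|7)=-1, (3|7)=-1; sign (−1)^0·-1^2·-1^0 = +1.
(a,b)_13: α=2, u≡10; β=0, v≡10 (mod 13); (10|13)=+1, (10|13)=+1; sign (−1)^0·+1^0·+1^2 = +1.
(a,b)_11: α=-2, u≡10; β=0, v≡5 (mod 11); (10|11)=-1, (5|11)=+1; sign (−1)^0·-1^0·+1^-2 = +1.
(a,b)_29: α=3, u≡22; β=2, v≡7 (mod 29); (22|29)=+1, (7|29)=+1; sign (−1)^0·+1^2·+1^3 = +1.
(a,b)_31: α=1, u≡18; β=1, v≡23 (mod 31); (18|31)=+1, (23|31)=-1; sign (−1)^1·+1^1·-1^1 = +1.
(a,b)_19: α=-1, u≡18; β=-1, v≡5 (mod 19); (18|19)=-1, (5|19)=+1; sign (−1)^1·-1^-1·+1^-1 = +1.
(a,b)_2: α=0, β=-4; u≡7, v≡3 (mod 8); ε(u)ε(v)=1·1, αω(v)=0·1, βω(u)=-4·0; sum ≡ 1  ⇒  -1.
(a,b)_37: α=2, u≡29; β=2, v≡11 (mod 37); (29|37)=-1, (11|37)=+1; sign (−1)^0·-1^2·+1^2 = +1.
(a,b)_∞: sgn(-17081)=−, sgn(-589)=−, so -1.
(a,b)_3: α=12, u≡1; β=8, v≡2 (mod 3); (1|3)=+1, (2|3)=-1; sign (−1)^0·+1^8·-1^12 = +1.
(a,b)_5: α=-4, u≡4; β=-4, v≡1 (mod 5); (4|5)=+1, (1|5)=+1; sign (−1)^0·+1^-4·+1^-4 = +1.
|Ram(-17081, -589)| = 2, even; anisotropic at {2, ∞}.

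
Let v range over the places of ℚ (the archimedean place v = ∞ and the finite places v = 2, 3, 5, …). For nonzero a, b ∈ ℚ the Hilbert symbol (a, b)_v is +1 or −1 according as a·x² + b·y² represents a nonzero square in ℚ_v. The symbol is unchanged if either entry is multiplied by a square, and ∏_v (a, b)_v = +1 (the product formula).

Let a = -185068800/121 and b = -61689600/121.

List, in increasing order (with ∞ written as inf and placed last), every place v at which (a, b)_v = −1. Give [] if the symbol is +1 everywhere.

Mod squares: a ≡ -357, b ≡ -119. Check v ∈ {∞, 2, 3, 5, 7, 11, 17}.
v=17: a=17^1·(≡13), b=17^1·(≡10) mod 17; (13|17)=+1, (10|17)=-1; (−1)^{1·1·8}·(+1)^1·(-1)^1 = -1.
v=7: a=7^1·(≡6), b=7^1·(≡2) mod 7; (6|7)=-1, (2|7)=+1; (−1)^{1·1·3}·(-1)^1·(+1)^1 = +1.
v=∞: -357 < 0 and -119 < 0  ⇒  (a,b)_∞ = -1.
v=3: a=3^5·(≡1), b=3^4·(≡1) mod 3; (1|3)=+1, (1|3)=+1; (−1)^{5·4·1}·(+1)^4·(+1)^5 = +1.
v=11: a=11^-2·(≡7), b=11^-2·(≡6) mod 11; (7|11)=-1, (6|11)=-1; (−1)^{-2·-2·5}·(-1)^-2·(-1)^-2 = +1.
v=2: v_2(a)=8, v_2(b)=8; units ≡ 3, 1 (mod 8); ε·ε+αω+βω = 1·0+8·0+8·1 ≡ 0  ⇒  (a,b)_2 = +1.
v=5: a=5^2·(≡3), b=5^2·(≡1) mod 5; (3|5)=-1, (1|5)=+1; (−1)^{2·2·2}·(-1)^2·(+1)^2 = +1.
|Ram(-357, -119)| = 2, even; anisotropic at {17, ∞}.

[17, inf]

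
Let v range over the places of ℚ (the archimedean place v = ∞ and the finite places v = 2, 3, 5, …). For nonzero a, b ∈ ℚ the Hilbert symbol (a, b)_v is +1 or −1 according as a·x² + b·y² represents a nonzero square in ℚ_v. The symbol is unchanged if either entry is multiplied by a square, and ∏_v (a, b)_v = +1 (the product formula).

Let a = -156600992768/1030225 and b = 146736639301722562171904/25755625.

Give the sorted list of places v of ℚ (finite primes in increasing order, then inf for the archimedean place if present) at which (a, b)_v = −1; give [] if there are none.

(a, b) ≡ (-159137, 4301) mod (ℚ^×)²; places V = {2, 5, 7, 11, 17, 23, 29, 31, 37, ∞}.
(a,b)_31: α=2, u≡24; β=2, v≡23 (mod 31); (24|31)=-1, (23|31)=-1; sign (−1)^0·-1^2·-1^2 = +1.
(a,b)_2: α=10, β=10; u≡7, v≡5 (mod 8); ε(u)ε(v)=1·0, αω(v)=10·1, βω(u)=10·0; sum ≡ 0  ⇒  +1.
(a,b)_11: α=1, u≡4; β=3, v≡8 (mod 11); (4|11)=+1, (8|11)=-1; sign (−1)^1·+1^3·-1^1 = +1.
(a,b)_∞: sgn(-159137)=−, sgn(4301)=+, so +1.
(a,b)_29: α=-2, u≡15; β=-2, v≡22 (mod 29); (15|29)=-1, (22|29)=+1; sign (−1)^0·-1^-2·+1^-2 = +1.
(a,b)_23: α=1, u≡4; β=3, v≡12 (mod 23); (4|23)=+1, (12|23)=+1; sign (−1)^1·+1^3·+1^1 = -1.
(a,b)_7: α=-2, u≡1; β=-2, v≡3 (mod 7); (1|7)=+1, (3|7)=-1; sign (−1)^0·+1^-2·-1^-2 = +1.
(a,b)_37: α=1, u≡36; β=4, v≡21 (mod 37); (36|37)=+1, (21|37)=+1; sign (−1)^0·+1^4·+1^1 = +1.
(a,b)_17: α=1, u≡10; β=3, v≡1 (mod 17); (10|17)=-1, (1|17)=+1; sign (−1)^0·-1^3·+1^1 = -1.
(a,b)_5: α=-2, u≡3; β=-4, v≡1 (mod 5); (3|5)=-1, (1|5)=+1; sign (−1)^0·-1^-4·+1^-2 = +1.
(-159137, 4301 / ℚ) ramifies at {17, 23}: a division algebra.

[17, 23]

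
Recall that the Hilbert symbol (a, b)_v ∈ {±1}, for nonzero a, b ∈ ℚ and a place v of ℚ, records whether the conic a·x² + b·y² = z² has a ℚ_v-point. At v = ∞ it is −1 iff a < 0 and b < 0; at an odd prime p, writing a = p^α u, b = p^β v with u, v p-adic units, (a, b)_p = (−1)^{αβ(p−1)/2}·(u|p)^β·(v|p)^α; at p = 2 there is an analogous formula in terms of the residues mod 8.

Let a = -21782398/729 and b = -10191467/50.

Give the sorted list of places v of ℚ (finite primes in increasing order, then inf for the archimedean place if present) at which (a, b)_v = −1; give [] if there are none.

[2, inf]

(a, b) ≡ (-12958, -168454) mod (ℚ^×)²; places V = {2, 3, 5, 11, 13, 19, 31, 41, ∞}.
(a,b)_3: α=-6, u≡2; β=0, v≡2 (mod 3); (2|3)=-1, (2|3)=-1; sign (−1)^0·-1^0·-1^-6 = +1.
(a,b)_13: α=0, u≡12; β=1, v≡10 (mod 13); (12|13)=+1, (10|13)=+1; sign (−1)^0·+1^1·+1^0 = +1.
(a,b)_11: α=1, u≡8; β=3, v≡9 (mod 11); (8|11)=-1, (9|11)=+1; sign (−1)^1·-1^3·+1^1 = +1.
(a,b)_41: α=2, u≡23; β=0, v≡12 (mod 41); (23|41)=+1, (12|41)=-1; sign (−1)^0·+1^0·-1^2 = +1.
(a,b)_31: α=1, u≡7; β=1, v≡26 (mod 31); (7|31)=+1, (26|31)=-1; sign (−1)^1·+1^1·-1^1 = +1.
(a,b)_5: α=0, u≡3; β=-2, v≡4 (mod 5); (3|5)=-1, (4|5)=+1; sign (−1)^0·-1^-2·+1^0 = +1.
(a,b)_2: α=1, β=-1; u≡1, v≡5 (mod 8); ε(u)ε(v)=0·0, αω(v)=1·1, βω(u)=-1·0; sum ≡ 1  ⇒  -1.
(a,b)_19: α=1, u≡8; β=1, v≡6 (mod 19); (8|19)=-1, (6|19)=+1; sign (−1)^1·-1^1·+1^1 = +1.
(a,b)_∞: sgn(-12958)=−, sgn(-168454)=−, so -1.
Ram(-12958, -168454) = {2, ∞}; no ℚ_2-point on the conic.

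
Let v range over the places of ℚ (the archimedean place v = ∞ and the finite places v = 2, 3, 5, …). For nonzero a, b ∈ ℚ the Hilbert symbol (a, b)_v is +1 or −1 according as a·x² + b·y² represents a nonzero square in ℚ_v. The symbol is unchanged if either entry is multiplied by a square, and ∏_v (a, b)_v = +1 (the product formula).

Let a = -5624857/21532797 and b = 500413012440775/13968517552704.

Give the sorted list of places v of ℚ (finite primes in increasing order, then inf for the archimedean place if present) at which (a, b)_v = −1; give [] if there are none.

Mod squares: a ≡ -2821, b ≡ 31. Check v ∈ {∞, 2, 3, 5, 7, 11, 13, 23, 31}.
v=3: a=3^-4·(≡2), b=3^-6·(≡1) mod 3; (2|3)=-1, (1|3)=+1; (−1)^{-4·-6·1}·(-1)^-6·(+1)^-4 = +1.
v=5: a=5^0·(≡4), b=5^2·(≡4) mod 5; (4|5)=+1, (4|5)=+1; (−1)^{0·2·2}·(+1)^2·(+1)^0 = +1.
v=13: a=13^-3·(≡4), b=13^-2·(≡5) mod 13; (4|13)=+1, (5|13)=-1; (−1)^{-3·-2·6}·(+1)^-2·(-1)^-3 = -1.
v=23: a=23^2·(≡3), b=23^4·(≡3) mod 23; (3|23)=+1, (3|23)=+1; (−1)^{2·4·11}·(+1)^4·(+1)^2 = +1.
v=7: a=7^3·(≡5), b=7^4·(≡6) mod 7; (5|7)=-1, (6|7)=-1; (−1)^{3·4·3}·(-1)^4·(-1)^3 = -1.
v=∞: -2821 < 0 and 31 > 0  ⇒  (a,b)_∞ = +1.
v=2: v_2(a)=0, v_2(b)=-6; units ≡ 3, 7 (mod 8); ε·ε+αω+βω = 1·1+0·0+-6·1 ≡ 1  ⇒  (a,b)_2 = -1.
v=11: a=11^-2·(≡7), b=11^-6·(≡3) mod 11; (7|11)=-1, (3|11)=+1; (−1)^{-2·-6·5}·(-1)^-6·(+1)^-2 = +1.
v=31: a=31^1·(≡25), b=31^3·(≡25) mod 31; (25|31)=+1, (25|31)=+1; (−1)^{1·3·15}·(+1)^3·(+1)^1 = -1.
(-2821, 31 / ℚ) ramifies at {2, 7, 13, 31}: a division algebra.

[2, 7, 13, 31]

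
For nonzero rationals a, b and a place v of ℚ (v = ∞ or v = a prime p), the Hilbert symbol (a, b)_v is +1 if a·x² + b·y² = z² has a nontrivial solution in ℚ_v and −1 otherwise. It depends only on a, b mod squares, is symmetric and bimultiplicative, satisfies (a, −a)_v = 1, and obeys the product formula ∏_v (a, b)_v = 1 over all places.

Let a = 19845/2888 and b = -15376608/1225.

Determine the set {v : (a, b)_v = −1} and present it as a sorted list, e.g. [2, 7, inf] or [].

(a, b) ≡ (10, -78) mod (ℚ^×)²; places V = {2, 3, 5, 7, 13, 19, 37, ∞}.
(a,b)_37: α=0, u≡25; β=2, v≡4 (mod 37); (25|37)=+1, (4|37)=+1; sign (−1)^0·+1^2·+1^0 = +1.
(a,b)_13: α=0, u≡10; β=1, v≡5 (mod 13); (10|13)=+1, (5|13)=-1; sign (−1)^0·+1^1·-1^0 = +1.
(a,b)_19: α=-2, u≡13; β=0, v≡6 (mod 19); (13|19)=-1, (6|19)=+1; sign (−1)^0·-1^0·+1^-2 = +1.
(a,b)_5: α=1, u≡3; β=-2, v≡3 (mod 5); (3|5)=-1, (3|5)=-1; sign (−1)^0·-1^-2·-1^1 = -1.
(a,b)_7: α=2, u≡5; β=-2, v≡3 (mod 7); (5|7)=-1, (3|7)=-1; sign (−1)^0·-1^-2·-1^2 = +1.
(a,b)_2: α=-3, β=5; u≡5, v≡1 (mod 8); ε(u)ε(v)=0·0, αω(v)=-3·0, βω(u)=5·1; sum ≡ 1  ⇒  -1.
(a,b)_3: α=4, u≡1; β=3, v≡1 (mod 3); (1|3)=+1, (1|3)=+1; sign (−1)^0·+1^3·+1^4 = +1.
(a,b)_∞: sgn(10)=+, sgn(-78)=−, so +1.
(10, -78 / ℚ) ramifies at {2, 5}: a division algebra.

[2, 5]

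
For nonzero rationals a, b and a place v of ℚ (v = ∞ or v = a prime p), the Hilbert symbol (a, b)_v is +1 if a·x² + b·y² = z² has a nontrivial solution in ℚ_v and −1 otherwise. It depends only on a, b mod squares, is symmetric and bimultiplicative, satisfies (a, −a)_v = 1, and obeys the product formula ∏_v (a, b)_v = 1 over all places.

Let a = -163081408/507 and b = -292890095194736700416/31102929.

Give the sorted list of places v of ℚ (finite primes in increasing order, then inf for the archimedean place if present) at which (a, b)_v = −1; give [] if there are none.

Mod squares: a ≡ -156009, b ≡ -899. Check v ∈ {∞, 2, 3, 7, 11, 13, 17, 19, 23, 29, 31}.
v=3: a=3^-1·(≡2), b=3^-2·(≡1) mod 3; (2|3)=-1, (1|3)=+1; (−1)^{-1·-2·1}·(-1)^-2·(+1)^-1 = +1.
v=29: a=29^0·(≡19), b=29^1·(≡3) mod 29; (19|29)=-1, (3|29)=-1; (−1)^{0·1·14}·(-1)^1·(-1)^0 = -1.
v=11: a=11^0·(≡5), b=11^-2·(≡3) mod 11; (5|11)=+1, (3|11)=+1; (−1)^{0·-2·5}·(+1)^-2·(+1)^0 = +1.
v=2: v_2(a)=6, v_2(b)=10; units ≡ 7, 5 (mod 8); ε·ε+αω+βω = 1·0+6·1+10·0 ≡ 0  ⇒  (a,b)_2 = +1.
v=23: a=23^1·(≡13), b=23^2·(≡21) mod 23; (13|23)=+1, (21|23)=-1; (−1)^{1·2·11}·(+1)^2·(-1)^1 = -1.
v=∞: -156009 < 0 and -899 < 0  ⇒  (a,b)_∞ = -1.
v=17: a=17^1·(≡3), b=17^2·(≡4) mod 17; (3|17)=-1, (4|17)=+1; (−1)^{1·2·8}·(-1)^2·(+1)^1 = +1.
v=13: a=13^-2·(≡10), b=13^-4·(≡5) mod 13; (10|13)=+1, (5|13)=-1; (−1)^{-2·-4·6}·(+1)^-4·(-1)^-2 = +1.
v=7: a=7^3·(≡4), b=7^8·(≡1) mod 7; (4|7)=+1, (1|7)=+1; (−1)^{3·8·3}·(+1)^8·(+1)^3 = +1.
v=31: a=31^0·(≡4), b=31^1·(≡14) mod 31; (4|31)=+1, (14|31)=+1; (−1)^{0·1·15}·(+1)^1·(+1)^0 = +1.
v=19: a=19^1·(≡16), b=19^2·(≡10) mod 19; (16|19)=+1, (10|19)=-1; (−1)^{1·2·9}·(+1)^2·(-1)^1 = -1.
|Ram(-156009, -899)| = 4, even; anisotropic at {19, 23, 29, ∞}.

[19, 23, 29, inf]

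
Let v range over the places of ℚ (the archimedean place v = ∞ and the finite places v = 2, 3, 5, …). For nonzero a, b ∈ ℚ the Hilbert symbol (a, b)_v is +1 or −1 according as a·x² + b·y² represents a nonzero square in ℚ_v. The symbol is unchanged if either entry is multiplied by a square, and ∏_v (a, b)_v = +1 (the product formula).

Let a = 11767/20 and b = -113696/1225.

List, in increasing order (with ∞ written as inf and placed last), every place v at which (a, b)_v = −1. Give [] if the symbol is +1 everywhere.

Mod squares: a ≡ 35, b ≡ -7106. Check v ∈ {∞, 2, 5, 7, 11, 17, 19, 41}.
v=2: v_2(a)=-2, v_2(b)=5; units ≡ 3, 7 (mod 8); ε·ε+αω+βω = 1·1+-2·0+5·1 ≡ 0  ⇒  (a,b)_2 = +1.
v=5: a=5^-1·(≡3), b=5^-2·(≡1) mod 5; (3|5)=-1, (1|5)=+1; (−1)^{-1·-2·2}·(-1)^-2·(+1)^-1 = +1.
v=∞: 35 > 0 and -7106 < 0  ⇒  (a,b)_∞ = +1.
v=11: a=11^0·(≡7), b=11^1·(≡1) mod 11; (7|11)=-1, (1|11)=+1; (−1)^{0·1·5}·(-1)^1·(+1)^0 = -1.
v=17: a=17^0·(≡1), b=17^1·(≡10) mod 17; (1|17)=+1, (10|17)=-1; (−1)^{0·1·8}·(+1)^1·(-1)^0 = +1.
v=41: a=41^2·(≡27), b=41^0·(≡17) mod 41; (27|41)=-1, (17|41)=-1; (−1)^{2·0·20}·(-1)^0·(-1)^2 = +1.
v=19: a=19^0·(≡6), b=19^1·(≡17) mod 19; (6|19)=+1, (17|19)=+1; (−1)^{0·1·9}·(+1)^1·(+1)^0 = +1.
v=7: a=7^1·(≡6), b=7^-2·(≡3) mod 7; (6|7)=-1, (3|7)=-1; (−1)^{1·-2·3}·(-1)^-2·(-1)^1 = -1.
|Ram(35, -7106)| = 2, even; anisotropic at {7, 11}.

[7, 11]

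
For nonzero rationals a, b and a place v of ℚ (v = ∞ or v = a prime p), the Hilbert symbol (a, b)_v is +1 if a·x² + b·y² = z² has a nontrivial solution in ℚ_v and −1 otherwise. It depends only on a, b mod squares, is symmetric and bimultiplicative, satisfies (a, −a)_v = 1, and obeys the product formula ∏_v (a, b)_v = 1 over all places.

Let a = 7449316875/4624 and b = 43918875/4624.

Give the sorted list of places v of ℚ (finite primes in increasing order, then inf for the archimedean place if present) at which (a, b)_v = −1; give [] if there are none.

[2, 5, 7, 13]

Mod squares: a ≡ 3003, b ≡ 1155. Check v ∈ {∞, 2, 3, 5, 7, 11, 13, 17}.
v=2: v_2(a)=-4, v_2(b)=-4; units ≡ 3, 3 (mod 8); ε·ε+αω+βω = 1·1+-4·1+-4·1 ≡ 1  ⇒  (a,b)_2 = -1.
v=5: a=5^4·(≡3), b=5^3·(≡4) mod 5; (3|5)=-1, (4|5)=+1; (−1)^{4·3·2}·(-1)^3·(+1)^4 = -1.
v=∞: 3003 > 0 and 1155 > 0  ⇒  (a,b)_∞ = +1.
v=11: a=11^1·(≡9), b=11^1·(≡8) mod 11; (9|11)=+1, (8|11)=-1; (−1)^{1·1·5}·(+1)^1·(-1)^1 = +1.
v=17: a=17^-2·(≡12), b=17^-2·(≡13) mod 17; (12|17)=-1, (13|17)=+1; (−1)^{-2·-2·8}·(-1)^-2·(+1)^-2 = +1.
v=13: a=13^1·(≡3), b=13^2·(≡2) mod 13; (3|13)=+1, (2|13)=-1; (−1)^{1·2·6}·(+1)^2·(-1)^1 = -1.
v=3: a=3^5·(≡2), b=3^3·(≡1) mod 3; (2|3)=-1, (1|3)=+1; (−1)^{5·3·1}·(-1)^3·(+1)^5 = +1.
v=7: a=7^3·(≡4), b=7^1·(≡1) mod 7; (4|7)=+1, (1|7)=+1; (−1)^{3·1·3}·(+1)^1·(+1)^3 = -1.
|Ram(3003, 1155)| = 4, even; anisotropic at {2, 5, 7, 13}.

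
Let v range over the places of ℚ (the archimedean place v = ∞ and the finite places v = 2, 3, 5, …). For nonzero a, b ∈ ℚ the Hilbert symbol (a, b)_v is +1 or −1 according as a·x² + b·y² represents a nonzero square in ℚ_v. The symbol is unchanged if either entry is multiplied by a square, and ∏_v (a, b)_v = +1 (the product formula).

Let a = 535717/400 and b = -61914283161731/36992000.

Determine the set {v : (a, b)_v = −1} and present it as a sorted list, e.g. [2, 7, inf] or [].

(a, b) ≡ (13, -55) mod (ℚ^×)²; places V = {2, 5, 7, 11, 13, 17, 29, 31, ∞}.
(a,b)_7: α=2, u≡6; β=2, v≡2 (mod 7); (6|7)=-1, (2|7)=+1; sign (−1)^0·-1^2·+1^2 = +1.
(a,b)_31: α=0, u≡29; β=2, v≡4 (mod 31); (29|31)=-1, (4|31)=+1; sign (−1)^0·-1^2·+1^0 = +1.
(a,b)_5: α=-2, u≡2; β=-3, v≡4 (mod 5); (2|5)=-1, (4|5)=+1; sign (−1)^0·-1^-3·+1^-2 = -1.
(a,b)_17: α=0, u≡9; β=-2, v≡16 (mod 17); (9|17)=+1, (16|17)=+1; sign (−1)^0·+1^-2·+1^0 = +1.
(a,b)_29: α=2, u≡5; β=4, v≡18 (mod 29); (5|29)=+1, (18|29)=-1; sign (−1)^0·+1^4·-1^2 = +1.
(a,b)_13: α=1, u≡9; β=2, v≡3 (mod 13); (9|13)=+1, (3|13)=+1; sign (−1)^0·+1^2·+1^1 = +1.
(a,b)_11: α=0, u≡7; β=1, v≡2 (mod 11); (7|11)=-1, (2|11)=-1; sign (−1)^0·-1^1·-1^0 = -1.
(a,b)_∞: sgn(13)=+, sgn(-55)=−, so +1.
(a,b)_2: α=-4, β=-10; u≡5, v≡1 (mod 8); ε(u)ε(v)=0·0, αω(v)=-4·0, βω(u)=-10·1; sum ≡ 0  ⇒  +1.
(13, -55 / ℚ) ramifies at {5, 11}: a division algebra.

[5, 11]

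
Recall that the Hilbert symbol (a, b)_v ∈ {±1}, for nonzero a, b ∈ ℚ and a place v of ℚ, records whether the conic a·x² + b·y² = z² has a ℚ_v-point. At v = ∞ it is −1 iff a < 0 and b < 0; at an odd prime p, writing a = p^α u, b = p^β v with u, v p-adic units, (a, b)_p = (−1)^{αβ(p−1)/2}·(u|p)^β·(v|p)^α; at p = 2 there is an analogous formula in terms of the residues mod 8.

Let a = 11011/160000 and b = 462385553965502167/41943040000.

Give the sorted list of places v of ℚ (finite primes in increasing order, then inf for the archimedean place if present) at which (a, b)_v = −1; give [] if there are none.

[2, 7, 13, 23]

Mod squares: a ≡ 91, b ≡ 23023. Check v ∈ {∞, 2, 5, 7, 11, 13, 23, 37}.
v=13: a=13^1·(≡6), b=13^3·(≡9) mod 13; (6|13)=-1, (9|13)=+1; (−1)^{1·3·6}·(-1)^3·(+1)^1 = -1.
v=∞: 91 > 0 and 23023 > 0  ⇒  (a,b)_∞ = +1.
v=23: a=23^0·(≡11), b=23^1·(≡3) mod 23; (11|23)=-1, (3|23)=+1; (−1)^{0·1·11}·(-1)^1·(+1)^0 = -1.
v=11: a=11^2·(≡5), b=11^7·(≡9) mod 11; (5|11)=+1, (9|11)=+1; (−1)^{2·7·5}·(+1)^7·(+1)^2 = +1.
v=7: a=7^1·(≡5), b=7^3·(≡3) mod 7; (5|7)=-1, (3|7)=-1; (−1)^{1·3·3}·(-1)^3·(-1)^1 = -1.
v=2: v_2(a)=-8, v_2(b)=-26; units ≡ 3, 7 (mod 8); ε·ε+αω+βω = 1·1+-8·0+-26·1 ≡ 1  ⇒  (a,b)_2 = -1.
v=5: a=5^-4·(≡1), b=5^-4·(≡3) mod 5; (1|5)=+1, (3|5)=-1; (−1)^{-4·-4·2}·(+1)^-4·(-1)^-4 = +1.
v=37: a=37^0·(≡8), b=37^2·(≡33) mod 37; (8|37)=-1, (33|37)=+1; (−1)^{0·2·18}·(-1)^2·(+1)^0 = +1.
Ram(91, 23023) = {2, 7, 13, 23}; no ℚ_2-point on the conic.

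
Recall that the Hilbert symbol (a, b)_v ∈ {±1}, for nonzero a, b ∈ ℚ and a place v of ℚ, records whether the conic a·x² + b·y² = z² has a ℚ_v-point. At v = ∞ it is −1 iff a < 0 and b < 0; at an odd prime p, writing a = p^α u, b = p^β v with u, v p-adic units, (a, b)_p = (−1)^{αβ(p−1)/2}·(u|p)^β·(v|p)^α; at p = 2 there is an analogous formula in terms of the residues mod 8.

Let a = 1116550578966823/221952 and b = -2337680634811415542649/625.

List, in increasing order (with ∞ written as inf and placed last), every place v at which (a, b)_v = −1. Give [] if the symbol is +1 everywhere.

[11, 13]

(a, b) ≡ (21, -1001) mod (ℚ^×)²; places V = {2, 3, 5, 7, 11, 13, 17, 31, 37, ∞}.
(a,b)_3: α=-1, u≡1; β=0, v≡1 (mod 3); (1|3)=+1, (1|3)=+1; sign (−1)^0·+1^0·+1^-1 = +1.
(a,b)_31: α=2, u≡13; β=2, v≡29 (mod 31); (13|31)=-1, (29|31)=-1; sign (−1)^0·-1^2·-1^2 = +1.
(a,b)_∞: sgn(21)=+, sgn(-1001)=−, so +1.
(a,b)_7: α=3, u≡6; β=3, v≡4 (mod 7); (6|7)=-1, (4|7)=+1; sign (−1)^1·-1^3·+1^3 = +1.
(a,b)_13: α=2, u≡6; β=3, v≡4 (mod 13); (6|13)=-1, (4|13)=+1; sign (−1)^0·-1^3·+1^2 = -1.
(a,b)_2: α=-8, β=0; u≡5, v≡7 (mod 8); ε(u)ε(v)=0·1, αω(v)=-8·0, βω(u)=0·1; sum ≡ 0  ⇒  +1.
(a,b)_17: α=-2, u≡16; β=0, v≡13 (mod 17); (16|17)=+1, (13|17)=+1; sign (−1)^0·+1^0·+1^-2 = +1.
(a,b)_37: α=2, u≡12; β=2, v≡35 (mod 37); (12|37)=+1, (35|37)=-1; sign (−1)^0·+1^2·-1^2 = +1.
(a,b)_5: α=0, u≡4; β=-4, v≡1 (mod 5); (4|5)=+1, (1|5)=+1; sign (−1)^0·+1^-4·+1^0 = +1.
(a,b)_11: α=4, u≡10; β=9, v≡6 (mod 11); (10|11)=-1, (6|11)=-1; sign (−1)^0·-1^9·-1^4 = -1.
(21, -1001 / ℚ) ramifies at {11, 13}: a division algebra.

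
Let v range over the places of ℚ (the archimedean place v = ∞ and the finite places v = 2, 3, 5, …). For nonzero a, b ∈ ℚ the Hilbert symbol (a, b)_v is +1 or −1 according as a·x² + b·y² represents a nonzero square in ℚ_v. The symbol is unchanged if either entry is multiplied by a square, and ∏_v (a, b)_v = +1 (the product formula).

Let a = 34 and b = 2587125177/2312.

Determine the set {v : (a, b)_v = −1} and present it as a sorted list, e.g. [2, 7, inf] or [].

[7, 19]

(a, b) ≡ (34, 7714) mod (ℚ^×)²; places V = {2, 3, 7, 13, 17, 19, 29, ∞}.
(a,b)_2: α=1, β=-3; u≡1, v≡1 (mod 8); ε(u)ε(v)=0·0, αω(v)=1·0, βω(u)=-3·0; sum ≡ 0  ⇒  +1.
(a,b)_7: α=0, u≡6; β=3, v≡3 (mod 7); (6|7)=-1, (3|7)=-1; sign (−1)^0·-1^3·-1^0 = -1.
(a,b)_19: α=0, u≡15; β=1, v≡4 (mod 19); (15|19)=-1, (4|19)=+1; sign (−1)^0·-1^1·+1^0 = -1.
(a,b)_29: α=0, u≡5; β=1, v≡1 (mod 29); (5|29)=+1, (1|29)=+1; sign (−1)^0·+1^1·+1^0 = +1.
(a,b)_13: α=0, u≡8; β=2, v≡8 (mod 13); (8|13)=-1, (8|13)=-1; sign (−1)^0·-1^2·-1^0 = +1.
(a,b)_∞: sgn(34)=+, sgn(7714)=+, so +1.
(a,b)_17: α=1, u≡2; β=-2, v≡2 (mod 17); (2|17)=+1, (2|17)=+1; sign (−1)^0·+1^-2·+1^1 = +1.
(a,b)_3: α=0, u≡1; β=4, v≡1 (mod 3); (1|3)=+1, (1|3)=+1; sign (−1)^0·+1^4·+1^0 = +1.
|Ram(34, 7714)| = 2, even; anisotropic at {7, 19}.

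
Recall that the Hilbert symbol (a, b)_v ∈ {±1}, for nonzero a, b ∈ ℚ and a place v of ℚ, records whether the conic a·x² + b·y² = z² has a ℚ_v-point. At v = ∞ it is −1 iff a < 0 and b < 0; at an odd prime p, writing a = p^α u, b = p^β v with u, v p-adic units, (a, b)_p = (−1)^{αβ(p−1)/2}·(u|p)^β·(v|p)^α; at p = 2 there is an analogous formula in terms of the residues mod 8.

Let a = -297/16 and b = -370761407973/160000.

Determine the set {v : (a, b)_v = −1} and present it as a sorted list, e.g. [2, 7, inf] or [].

[2, inf]

(a, b) ≡ (-33, -957) mod (ℚ^×)²; places V = {2, 3, 5, 11, 29, ∞}.
(a,b)_2: α=-4, β=-8; u≡7, v≡3 (mod 8); ε(u)ε(v)=1·1, αω(v)=-4·1, βω(u)=-8·0; sum ≡ 1  ⇒  -1.
(a,b)_5: α=0, u≡3; β=-4, v≡2 (mod 5); (3|5)=-1, (2|5)=-1; sign (−1)^0·-1^-4·-1^0 = +1.
(a,b)_29: α=0, u≡5; β=1, v≡9 (mod 29); (5|29)=+1, (9|29)=+1; sign (−1)^0·+1^1·+1^0 = +1.
(a,b)_3: α=3, u≡1; β=19, v≡2 (mod 3); (1|3)=+1, (2|3)=-1; sign (−1)^1·+1^19·-1^3 = +1.
(a,b)_11: α=1, u≡10; β=1, v≡1 (mod 11); (10|11)=-1, (1|11)=+1; sign (−1)^1·-1^1·+1^1 = +1.
(a,b)_∞: sgn(-33)=−, sgn(-957)=−, so -1.
|Ram(-33, -957)| = 2, even; anisotropic at {2, ∞}.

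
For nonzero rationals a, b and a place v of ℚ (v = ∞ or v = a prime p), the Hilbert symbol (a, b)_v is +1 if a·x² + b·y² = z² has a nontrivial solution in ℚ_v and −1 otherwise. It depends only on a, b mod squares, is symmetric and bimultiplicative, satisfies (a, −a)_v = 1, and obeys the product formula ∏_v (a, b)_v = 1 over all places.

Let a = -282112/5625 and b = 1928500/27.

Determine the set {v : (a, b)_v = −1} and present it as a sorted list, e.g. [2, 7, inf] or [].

[3, 5]

(a, b) ≡ (-1102, 57855) mod (ℚ^×)²; places V = {2, 3, 5, 7, 19, 29, ∞}.
(a,b)_5: α=-4, u≡2; β=3, v≡4 (mod 5); (2|5)=-1, (4|5)=+1; sign (−1)^0·-1^3·+1^-4 = -1.
(a,b)_7: α=0, u≡4; β=1, v≡6 (mod 7); (4|7)=+1, (6|7)=-1; sign (−1)^0·+1^1·-1^0 = +1.
(a,b)_3: α=-2, u≡2; β=-3, v≡1 (mod 3); (2|3)=-1, (1|3)=+1; sign (−1)^0·-1^-3·+1^-2 = -1.
(a,b)_29: α=1, u≡13; β=1, v≡13 (mod 29); (13|29)=+1, (13|29)=+1; sign (−1)^0·+1^1·+1^1 = +1.
(a,b)_∞: sgn(-1102)=−, sgn(57855)=+, so +1.
(a,b)_19: α=1, u≡10; β=1, v≡5 (mod 19); (10|19)=-1, (5|19)=+1; sign (−1)^1·-1^1·+1^1 = +1.
(a,b)_2: α=9, β=2; u≡1, v≡7 (mod 8); ε(u)ε(v)=0·1, αω(v)=9·0, βω(u)=2·0; sum ≡ 0  ⇒  +1.
Ram(-1102, 57855) = {3, 5}; no ℚ_3-point on the conic.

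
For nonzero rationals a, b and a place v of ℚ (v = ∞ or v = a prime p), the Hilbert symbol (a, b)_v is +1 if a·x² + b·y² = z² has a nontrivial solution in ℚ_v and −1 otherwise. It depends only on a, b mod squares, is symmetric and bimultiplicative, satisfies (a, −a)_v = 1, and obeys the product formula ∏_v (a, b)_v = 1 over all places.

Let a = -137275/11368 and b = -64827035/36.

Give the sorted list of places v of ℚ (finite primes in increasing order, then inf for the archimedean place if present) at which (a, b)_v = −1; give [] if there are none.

(a, b) ≡ (-1102, -224315) mod (ℚ^×)²; places V = {2, 3, 5, 7, 13, 17, 19, 29, ∞}.
(a,b)_2: α=-3, β=-2; u≡1, v≡5 (mod 8); ε(u)ε(v)=0·0, αω(v)=-3·1, βω(u)=-2·0; sum ≡ 1  ⇒  -1.
(a,b)_17: α=2, u≡10; β=3, v≡7 (mod 17); (10|17)=-1, (7|17)=-1; sign (−1)^0·-1^3·-1^2 = -1.
(a,b)_3: α=0, u≡2; β=-2, v≡1 (mod 3); (2|3)=-1, (1|3)=+1; sign (−1)^0·-1^-2·+1^0 = +1.
(a,b)_7: α=-2, u≡2; β=1, v≡2 (mod 7); (2|7)=+1, (2|7)=+1; sign (−1)^0·+1^1·+1^-2 = +1.
(a,b)_5: α=2, u≡3; β=1, v≡3 (mod 5); (3|5)=-1, (3|5)=-1; sign (−1)^0·-1^1·-1^2 = -1.
(a,b)_19: α=1, u≡15; β=0, v≡2 (mod 19); (15|19)=-1, (2|19)=-1; sign (−1)^0·-1^0·-1^1 = -1.
(a,b)_13: α=0, u≡3; β=1, v≡4 (mod 13); (3|13)=+1, (4|13)=+1; sign (−1)^0·+1^1·+1^0 = +1.
(a,b)_∞: sgn(-1102)=−, sgn(-224315)=−, so -1.
(a,b)_29: α=-1, u≡22; β=1, v≡3 (mod 29); (22|29)=+1, (3|29)=-1; sign (−1)^0·+1^1·-1^-1 = -1.
(-1102, -224315 / ℚ) ramifies at {2, 5, 17, 19, 29, ∞}: a division algebra.

[2, 5, 17, 19, 29, inf]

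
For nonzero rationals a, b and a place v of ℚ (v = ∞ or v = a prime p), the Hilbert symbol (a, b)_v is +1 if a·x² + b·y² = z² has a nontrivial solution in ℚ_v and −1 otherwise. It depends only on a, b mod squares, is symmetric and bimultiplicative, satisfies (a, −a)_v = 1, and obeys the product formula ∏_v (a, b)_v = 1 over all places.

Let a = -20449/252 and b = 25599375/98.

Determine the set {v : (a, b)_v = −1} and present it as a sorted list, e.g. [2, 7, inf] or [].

[3, 41]

(a, b) ≡ (-7, 9102) mod (ℚ^×)²; places V = {2, 3, 5, 7, 11, 13, 37, 41, ∞}.
(a,b)_7: α=-1, u≡5; β=-2, v≡2 (mod 7); (5|7)=-1, (2|7)=+1; sign (−1)^0·-1^-2·+1^-1 = +1.
(a,b)_41: α=0, u≡29; β=1, v≡35 (mod 41); (29|41)=-1, (35|41)=-1; sign (−1)^0·-1^1·-1^0 = -1.
(a,b)_2: α=-2, β=-1; u≡1, v≡7 (mod 8); ε(u)ε(v)=0·1, αω(v)=-2·0, βω(u)=-1·0; sum ≡ 0  ⇒  +1.
(a,b)_5: α=0, u≡3; β=4, v≡3 (mod 5); (3|5)=-1, (3|5)=-1; sign (−1)^0·-1^4·-1^0 = +1.
(a,b)_∞: sgn(-7)=−, sgn(9102)=+, so +1.
(a,b)_37: α=0, u≡30; β=1, v≡19 (mod 37); (30|37)=+1, (19|37)=-1; sign (−1)^0·+1^1·-1^0 = +1.
(a,b)_11: α=2, u≡4; β=0, v≡1 (mod 11); (4|11)=+1, (1|11)=+1; sign (−1)^0·+1^0·+1^2 = +1.
(a,b)_3: α=-2, u≡2; β=3, v≡1 (mod 3); (2|3)=-1, (1|3)=+1; sign (−1)^0·-1^3·+1^-2 = -1.
(a,b)_13: α=2, u≡7; β=0, v≡5 (mod 13); (7|13)=-1, (5|13)=-1; sign (−1)^0·-1^0·-1^2 = +1.
(-7, 9102 / ℚ) ramifies at {3, 41}: a division algebra.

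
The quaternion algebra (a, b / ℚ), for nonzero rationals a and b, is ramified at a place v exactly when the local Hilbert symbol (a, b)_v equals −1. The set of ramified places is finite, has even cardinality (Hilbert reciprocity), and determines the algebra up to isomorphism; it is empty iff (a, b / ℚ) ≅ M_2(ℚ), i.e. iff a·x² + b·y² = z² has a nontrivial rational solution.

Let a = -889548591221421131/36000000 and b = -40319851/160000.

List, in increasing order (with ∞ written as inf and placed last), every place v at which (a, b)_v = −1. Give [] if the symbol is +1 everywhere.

[41, inf]

(a, b) ≡ (-11, -451) mod (ℚ^×)²; places V = {2, 3, 5, 7, 11, 13, 23, 41, ∞}.
(a,b)_2: α=-8, β=-8; u≡5, v≡5 (mod 8); ε(u)ε(v)=0·0, αω(v)=-8·1, βω(u)=-8·1; sum ≡ 0  ⇒  +1.
(a,b)_13: α=6, u≡11; β=2, v≡4 (mod 13); (11|13)=-1, (4|13)=+1; sign (−1)^0·-1^2·+1^6 = +1.
(a,b)_11: α=3, u≡6; β=1, v≡9 (mod 11); (6|11)=-1, (9|11)=+1; sign (−1)^1·-1^1·+1^3 = +1.
(a,b)_7: α=2, u≡6; β=0, v≡2 (mod 7); (6|7)=-1, (2|7)=+1; sign (−1)^0·-1^0·+1^2 = +1.
(a,b)_41: α=4, u≡11; β=1, v≡35 (mod 41); (11|41)=-1, (35|41)=-1; sign (−1)^0·-1^1·-1^4 = -1.
(a,b)_3: α=-2, u≡1; β=0, v≡2 (mod 3); (1|3)=+1, (2|3)=-1; sign (−1)^0·+1^0·-1^-2 = +1.
(a,b)_5: α=-6, u≡1; β=-4, v≡4 (mod 5); (1|5)=+1, (4|5)=+1; sign (−1)^0·+1^-4·+1^-6 = +1.
(a,b)_23: α=0, u≡1; β=2, v≡6 (mod 23); (1|23)=+1, (6|23)=+1; sign (−1)^0·+1^2·+1^0 = +1.
(a,b)_∞: sgn(-11)=−, sgn(-451)=−, so -1.
|Ram(-11, -451)| = 2, even; anisotropic at {41, ∞}.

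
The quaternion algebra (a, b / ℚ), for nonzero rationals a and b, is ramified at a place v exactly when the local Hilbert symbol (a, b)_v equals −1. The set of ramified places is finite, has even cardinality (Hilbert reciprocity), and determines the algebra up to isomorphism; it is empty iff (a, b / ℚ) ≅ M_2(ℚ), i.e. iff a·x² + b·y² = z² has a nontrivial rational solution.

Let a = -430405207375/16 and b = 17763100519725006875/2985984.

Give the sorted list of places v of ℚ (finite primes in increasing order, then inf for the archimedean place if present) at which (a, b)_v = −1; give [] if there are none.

[13, 17]

(a, b) ≡ (-352495, 70499) mod (ℚ^×)²; places V = {2, 3, 5, 11, 13, 17, 29, ∞}.
(a,b)_11: α=1, u≡1; β=1, v≡10 (mod 11); (1|11)=+1, (10|11)=-1; sign (−1)^1·+1^1·-1^1 = +1.
(a,b)_2: α=-4, β=-12; u≡1, v≡3 (mod 8); ε(u)ε(v)=0·1, αω(v)=-4·1, βω(u)=-12·0; sum ≡ 0  ⇒  +1.
(a,b)_29: α=1, u≡5; β=1, v≡5 (mod 29); (5|29)=+1, (5|29)=+1; sign (−1)^0·+1^1·+1^1 = +1.
(a,b)_5: α=3, u≡1; β=4, v≡4 (mod 5); (1|5)=+1, (4|5)=+1; sign (−1)^0·+1^4·+1^3 = +1.
(a,b)_3: α=0, u≡2; β=-6, v≡2 (mod 3); (2|3)=-1, (2|3)=-1; sign (−1)^0·-1^-6·-1^0 = +1.
(a,b)_13: α=3, u≡10; β=7, v≡5 (mod 13); (10|13)=+1, (5|13)=-1; sign (−1)^0·+1^7·-1^3 = -1.
(a,b)_17: α=3, u≡6; β=5, v≡15 (mod 17); (6|17)=-1, (15|17)=+1; sign (−1)^0·-1^5·+1^3 = -1.
(a,b)_∞: sgn(-352495)=−, sgn(70499)=+, so +1.
|Ram(-352495, 70499)| = 2, even; anisotropic at {13, 17}.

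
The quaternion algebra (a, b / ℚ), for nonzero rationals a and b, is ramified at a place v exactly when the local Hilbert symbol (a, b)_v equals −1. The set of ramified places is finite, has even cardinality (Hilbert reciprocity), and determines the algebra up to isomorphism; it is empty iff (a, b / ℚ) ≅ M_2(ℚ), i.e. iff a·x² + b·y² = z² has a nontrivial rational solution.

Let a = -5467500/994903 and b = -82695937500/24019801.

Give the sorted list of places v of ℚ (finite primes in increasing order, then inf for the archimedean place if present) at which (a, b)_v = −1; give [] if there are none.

Mod squares: a ≡ -21, b ≡ -15. Check v ∈ {∞, 2, 3, 5, 7, 11, 13, 29}.
v=11: a=11^0·(≡9), b=11^2·(≡8) mod 11; (9|11)=+1, (8|11)=-1; (−1)^{0·2·5}·(+1)^2·(-1)^0 = +1.
v=3: a=3^7·(≡2), b=3^7·(≡1) mod 3; (2|3)=-1, (1|3)=+1; (−1)^{7·7·1}·(-1)^7·(+1)^7 = +1.
v=2: v_2(a)=2, v_2(b)=2; units ≡ 3, 1 (mod 8); ε·ε+αω+βω = 1·0+2·0+2·1 ≡ 0  ⇒  (a,b)_2 = +1.
v=5: a=5^4·(≡4), b=5^7·(≡2) mod 5; (4|5)=+1, (2|5)=-1; (−1)^{4·7·2}·(+1)^7·(-1)^4 = +1.
v=29: a=29^-2·(≡12), b=29^-2·(≡27) mod 29; (12|29)=-1, (27|29)=-1; (−1)^{-2·-2·14}·(-1)^-2·(-1)^-2 = +1.
v=13: a=13^-2·(≡6), b=13^-4·(≡5) mod 13; (6|13)=-1, (5|13)=-1; (−1)^{-2·-4·6}·(-1)^-4·(-1)^-2 = +1.
v=7: a=7^-1·(≡4), b=7^0·(≡6) mod 7; (4|7)=+1, (6|7)=-1; (−1)^{-1·0·3}·(+1)^0·(-1)^-1 = -1.
v=∞: -21 < 0 and -15 < 0  ⇒  (a,b)_∞ = -1.
Ram(-21, -15) = {7, ∞}; no ℚ_7-point on the conic.

[7, inf]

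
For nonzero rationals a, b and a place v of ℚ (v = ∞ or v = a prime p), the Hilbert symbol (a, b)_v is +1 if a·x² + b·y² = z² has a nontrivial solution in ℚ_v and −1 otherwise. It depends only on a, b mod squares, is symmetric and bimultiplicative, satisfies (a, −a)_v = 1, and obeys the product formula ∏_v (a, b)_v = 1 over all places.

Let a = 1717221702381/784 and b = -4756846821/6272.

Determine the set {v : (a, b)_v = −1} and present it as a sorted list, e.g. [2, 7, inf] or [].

[2, 3]

Mod squares: a ≡ 69, b ≡ -138. Check v ∈ {∞, 2, 3, 7, 19, 23}.
v=∞: 69 > 0 and -138 < 0  ⇒  (a,b)_∞ = +1.
v=3: a=3^1·(≡2), b=3^1·(≡2) mod 3; (2|3)=-1, (2|3)=-1; (−1)^{1·1·1}·(-1)^1·(-1)^1 = -1.
v=23: a=23^3·(≡3), b=23^3·(≡21) mod 23; (3|23)=+1, (21|23)=-1; (−1)^{3·3·11}·(+1)^3·(-1)^3 = +1.
v=19: a=19^6·(≡8), b=19^4·(≡18) mod 19; (8|19)=-1, (18|19)=-1; (−1)^{6·4·9}·(-1)^4·(-1)^6 = +1.
v=7: a=7^-2·(≡5), b=7^-2·(≡4) mod 7; (5|7)=-1, (4|7)=+1; (−1)^{-2·-2·3}·(-1)^-2·(+1)^-2 = +1.
v=2: v_2(a)=-4, v_2(b)=-7; units ≡ 5, 3 (mod 8); ε·ε+αω+βω = 0·1+-4·1+-7·1 ≡ 1  ⇒  (a,b)_2 = -1.
Ram(69, -138) = {2, 3}; no ℚ_2-point on the conic.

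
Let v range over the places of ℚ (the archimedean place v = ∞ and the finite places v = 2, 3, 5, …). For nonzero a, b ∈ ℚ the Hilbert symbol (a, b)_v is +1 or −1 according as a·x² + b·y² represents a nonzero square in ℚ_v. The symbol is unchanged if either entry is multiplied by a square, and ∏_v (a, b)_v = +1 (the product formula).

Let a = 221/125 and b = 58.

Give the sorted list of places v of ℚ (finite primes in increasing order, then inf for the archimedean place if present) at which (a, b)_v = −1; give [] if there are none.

[5, 13, 17, 29]

(a, b) ≡ (1105, 58) mod (ℚ^×)²; places V = {2, 5, 13, 17, 29, ∞}.
(a,b)_∞: sgn(1105)=+, sgn(58)=+, so +1.
(a,b)_17: α=1, u≡5; β=0, v≡7 (mod 17); (5|17)=-1, (7|17)=-1; sign (−1)^0·-1^0·-1^1 = -1.
(a,b)_13: α=1, u≡7; β=0, v≡6 (mod 13); (7|13)=-1, (6|13)=-1; sign (−1)^0·-1^0·-1^1 = -1.
(a,b)_2: α=0, β=1; u≡1, v≡5 (mod 8); ε(u)ε(v)=0·0, αω(v)=0·1, βω(u)=1·0; sum ≡ 0  ⇒  +1.
(a,b)_5: α=-3, u≡1; β=0, v≡3 (mod 5); (1|5)=+1, (3|5)=-1; sign (−1)^0·+1^0·-1^-3 = -1.
(a,b)_29: α=0, u≡2; β=1, v≡2 (mod 29); (2|29)=-1, (2|29)=-1; sign (−1)^0·-1^1·-1^0 = -1.
|Ram(1105, 58)| = 4, even; anisotropic at {5, 13, 17, 29}.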